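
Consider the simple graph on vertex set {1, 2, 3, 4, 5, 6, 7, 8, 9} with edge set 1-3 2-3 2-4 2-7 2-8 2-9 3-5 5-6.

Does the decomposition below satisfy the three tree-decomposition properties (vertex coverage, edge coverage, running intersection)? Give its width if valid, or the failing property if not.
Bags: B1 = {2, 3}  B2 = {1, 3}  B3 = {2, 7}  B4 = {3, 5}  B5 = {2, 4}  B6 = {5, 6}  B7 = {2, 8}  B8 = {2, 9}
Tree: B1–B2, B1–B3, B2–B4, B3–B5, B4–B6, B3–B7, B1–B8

Yes; width 1.

Checking the three conditions: (i) the bags cover all of {1, 2, 3, 4, 5, 6, 7, 8, 9}; (ii) for each edge, some bag contains both endpoints; (iii) the bags containing any fixed vertex form a subtree. All hold, so the decomposition is valid with width 2 − 1 = 1.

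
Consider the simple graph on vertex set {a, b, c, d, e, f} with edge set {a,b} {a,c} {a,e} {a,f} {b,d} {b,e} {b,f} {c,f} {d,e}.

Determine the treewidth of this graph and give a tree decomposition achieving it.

The largest bag has 3 vertices, giving width 2; this decomposition certifies tw(G) ≤ 2. On the other hand G contains the 3-clique {b, d, e}. A clique must lie in a single bag of any decomposition, so no decomposition can have width below 2. Hence tw(G) = 2 exactly.

Treewidth 2.
Bags: B1 = {a, c, f}  B2 = {a, b, f}  B3 = {a, b, e}  B4 = {b, d, e}
Tree: B1–B2, B2–B3, B3–B4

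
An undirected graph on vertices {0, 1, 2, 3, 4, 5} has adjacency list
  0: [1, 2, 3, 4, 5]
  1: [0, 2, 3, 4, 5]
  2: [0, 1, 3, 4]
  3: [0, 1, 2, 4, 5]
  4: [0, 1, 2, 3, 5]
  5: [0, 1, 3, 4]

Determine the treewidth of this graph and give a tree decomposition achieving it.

Each bag holds 5 vertices, so the decomposition has width 4, which upper-bounds the treewidth. On the other hand G contains the 5-clique {0, 1, 2, 3, 4}. A clique must lie in a single bag of any decomposition, so no decomposition can have width below 4. The upper and lower bounds meet at 4, so that is the treewidth.

Treewidth 4.
One optimal decomposition is:
Bags: B1 = {0, 1, 2, 3, 4}  B2 = {0, 1, 3, 4, 5}
Tree: B1–B2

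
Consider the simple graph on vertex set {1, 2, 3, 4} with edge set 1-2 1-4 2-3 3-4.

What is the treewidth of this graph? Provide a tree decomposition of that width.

Each bag holds 3 vertices, so the decomposition has width 2, which upper-bounds the treewidth. For the lower bound, G contains the cycle 2–3–4–1–2, so G is not a forest; only forests have treewidth ≤ 1, hence tw(G) ≥ 2. The upper and lower bounds meet at 2, so that is the treewidth.

Treewidth 2.
One optimal decomposition is:
Bags: B1 = {2, 3, 4}  B2 = {1, 2, 4}
Tree: B1–B2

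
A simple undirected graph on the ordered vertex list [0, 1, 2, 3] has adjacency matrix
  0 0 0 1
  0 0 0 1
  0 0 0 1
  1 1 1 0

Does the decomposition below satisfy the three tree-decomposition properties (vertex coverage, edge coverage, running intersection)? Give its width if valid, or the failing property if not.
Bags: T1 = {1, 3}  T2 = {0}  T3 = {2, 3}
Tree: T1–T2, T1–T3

A tree decomposition must satisfy three properties: every vertex lies in some bag; for every edge, both endpoints lie together in some bag; and for every vertex, the bags containing it form a connected subtree. Here edge (3,0) lies in no bag, so the decomposition is invalid.

No — edge (3,0) lies in no bag.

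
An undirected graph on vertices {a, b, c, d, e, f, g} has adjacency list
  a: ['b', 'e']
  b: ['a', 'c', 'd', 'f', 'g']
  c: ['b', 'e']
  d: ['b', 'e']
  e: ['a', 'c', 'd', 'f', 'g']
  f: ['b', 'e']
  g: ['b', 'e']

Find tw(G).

2

A width-2 tree decomposition is:
Bags: B1 = {b, e, g}  B2 = {b, e, f}  B3 = {a, b, e}  B4 = {b, d, e}  B5 = {b, c, e}
Tree: B1–B2, B2–B3, B3–B4, B4–B5
Each bag holds 3 vertices, so the decomposition has width 2, which upper-bounds the treewidth. The edges e–g–b–f–e form a cycle, so G is not a tree and its treewidth is at least 2. Hence tw(G) = 2 exactly.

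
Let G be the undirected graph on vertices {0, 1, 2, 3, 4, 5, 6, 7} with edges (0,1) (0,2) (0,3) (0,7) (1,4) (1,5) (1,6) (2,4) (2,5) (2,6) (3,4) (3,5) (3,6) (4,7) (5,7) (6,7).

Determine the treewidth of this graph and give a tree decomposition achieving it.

Each bag holds 5 vertices, so the decomposition has width 4, which upper-bounds the treewidth. For the lower bound: the 5 vertex sets {0,2}, {6,7}, {3,5}, {4}, {1} are disjoint, each induces a connected subgraph, and every pair is joined by at least one edge of G. Contracting each set to a single vertex therefore yields K_{5} as a minor, and since treewidth is minor-monotone, tw(G) ≥ tw(K_{5}) = 4. The upper and lower bounds meet at 4, so that is the treewidth.

Treewidth 4.
Bags: B1 = {0, 2, 4, 5, 6}  B2 = {0, 4, 5, 6, 7}  B3 = {0, 3, 4, 5, 6}  B4 = {0, 1, 4, 5, 6}
Tree: B1–B2, B2–B3, B3–B4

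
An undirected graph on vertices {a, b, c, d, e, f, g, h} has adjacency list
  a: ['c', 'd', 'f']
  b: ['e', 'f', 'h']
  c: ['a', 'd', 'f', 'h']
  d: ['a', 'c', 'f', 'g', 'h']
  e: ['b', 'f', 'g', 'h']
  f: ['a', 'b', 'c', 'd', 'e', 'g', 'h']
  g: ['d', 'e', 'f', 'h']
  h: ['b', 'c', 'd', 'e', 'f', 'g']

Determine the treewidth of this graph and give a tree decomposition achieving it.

Every bag has size at most 4, so the width is 4 − 1 = 3 and tw(G) ≤ 3. For the lower bound, the 4 vertices {d, f, g, h} are pairwise adjacent, and any tree decomposition puts a clique entirely inside one bag — forcing width ≥ 3. Combining the bounds, tw(G) = 3.

Treewidth 3.
Bags: B1 = {e, f, g, h}  B2 = {d, f, g, h}  B3 = {c, d, f, h}  B4 = {a, c, d, f}  B5 = {b, e, f, h}
Tree: B1–B2, B2–B3, B3–B4, B1–B5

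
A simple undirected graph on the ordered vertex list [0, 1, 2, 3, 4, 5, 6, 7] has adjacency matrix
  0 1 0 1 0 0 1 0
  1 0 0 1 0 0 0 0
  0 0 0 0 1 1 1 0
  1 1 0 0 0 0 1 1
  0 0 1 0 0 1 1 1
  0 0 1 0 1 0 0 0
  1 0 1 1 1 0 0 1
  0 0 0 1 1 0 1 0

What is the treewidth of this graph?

2

A width-2 tree decomposition is:
Bags: B1 = {4, 6, 7}  B2 = {3, 6, 7}  B3 = {0, 3, 6}  B4 = {0, 1, 3}  B5 = {2, 4, 6}  B6 = {2, 4, 5}
Tree: B1–B2, B2–B3, B3–B4, B1–B5, B5–B6
Each bag holds 3 vertices, so the decomposition has width 2, which upper-bounds the treewidth. For the lower bound, the 3 vertices {0, 1, 3} are pairwise adjacent, and any tree decomposition puts a clique entirely inside one bag — forcing width ≥ 2. Therefore the treewidth is 2.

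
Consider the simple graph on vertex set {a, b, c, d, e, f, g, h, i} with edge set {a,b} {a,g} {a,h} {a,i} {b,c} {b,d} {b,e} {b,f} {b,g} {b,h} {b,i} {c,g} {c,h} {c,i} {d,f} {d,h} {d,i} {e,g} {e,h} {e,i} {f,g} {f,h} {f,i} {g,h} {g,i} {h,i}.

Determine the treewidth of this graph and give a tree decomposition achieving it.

Every bag has size at most 5, so the width is 5 − 1 = 4 and tw(G) ≤ 4. On the other hand G contains the 5-clique {b, d, f, h, i}. A clique must lie in a single bag of any decomposition, so no decomposition can have width below 4. Combining the bounds, tw(G) = 4.

Treewidth 4.
One such decomposition:
Bags: B1 = {b, e, g, h, i}  B2 = {a, b, g, h, i}  B3 = {b, c, g, h, i}  B4 = {b, f, g, h, i}  B5 = {b, d, f, h, i}
Tree: B1–B2, B1–B3, B1–B4, B4–B5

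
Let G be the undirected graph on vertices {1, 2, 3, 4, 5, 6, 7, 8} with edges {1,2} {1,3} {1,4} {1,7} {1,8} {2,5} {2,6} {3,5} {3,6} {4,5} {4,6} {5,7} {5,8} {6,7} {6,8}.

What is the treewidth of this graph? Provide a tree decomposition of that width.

The largest bag has 4 vertices, giving width 3; this decomposition certifies tw(G) ≤ 3. For the lower bound: the 4 vertex sets {6,7}, {1,3}, {5}, {4} are disjoint, each induces a connected subgraph, and every pair is joined by at least one edge of G. Contracting each set to a single vertex therefore yields K_{4} as a minor, and since treewidth is minor-monotone, tw(G) ≥ tw(K_{4}) = 3. Combining the bounds, tw(G) = 3.

Treewidth 3.
Bags: B1 = {1, 5, 6, 7}  B2 = {1, 3, 5, 6}  B3 = {1, 4, 5, 6}  B4 = {1, 2, 5, 6}  B5 = {1, 5, 6, 8}
Tree: B1–B2, B2–B3, B3–B4, B4–B5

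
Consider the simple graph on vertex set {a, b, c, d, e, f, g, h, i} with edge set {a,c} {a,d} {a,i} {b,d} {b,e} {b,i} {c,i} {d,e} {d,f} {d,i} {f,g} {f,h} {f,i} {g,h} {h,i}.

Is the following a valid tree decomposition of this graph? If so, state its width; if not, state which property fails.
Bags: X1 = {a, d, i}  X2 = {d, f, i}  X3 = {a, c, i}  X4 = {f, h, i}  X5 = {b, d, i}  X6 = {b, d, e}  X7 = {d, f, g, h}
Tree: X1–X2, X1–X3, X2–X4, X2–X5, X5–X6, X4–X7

A tree decomposition must satisfy three properties: every vertex lies in some bag; for every edge, both endpoints lie together in some bag; and for every vertex, the bags containing it form a connected subtree. Here bags containing vertex d are not connected in the tree, so the decomposition is invalid.

No — bags containing vertex d are not connected in the tree.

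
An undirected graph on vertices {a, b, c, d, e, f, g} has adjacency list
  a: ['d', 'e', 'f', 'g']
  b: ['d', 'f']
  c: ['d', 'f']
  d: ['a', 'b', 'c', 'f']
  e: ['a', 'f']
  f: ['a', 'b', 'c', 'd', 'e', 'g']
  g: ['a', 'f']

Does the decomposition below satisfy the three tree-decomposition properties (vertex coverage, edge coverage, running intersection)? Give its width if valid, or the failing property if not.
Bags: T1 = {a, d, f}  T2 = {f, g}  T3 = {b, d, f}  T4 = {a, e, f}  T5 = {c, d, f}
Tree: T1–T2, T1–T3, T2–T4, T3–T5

No — edge (a,g) lies in no bag.

A tree decomposition must satisfy three properties: every vertex lies in some bag; for every edge, both endpoints lie together in some bag; and for every vertex, the bags containing it form a connected subtree. Here edge (a,g) lies in no bag, so the decomposition is invalid.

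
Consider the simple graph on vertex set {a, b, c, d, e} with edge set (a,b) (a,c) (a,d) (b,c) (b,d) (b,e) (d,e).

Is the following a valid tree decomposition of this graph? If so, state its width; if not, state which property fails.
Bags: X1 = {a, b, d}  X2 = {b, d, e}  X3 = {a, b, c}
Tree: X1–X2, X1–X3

Yes; width 2.

Checking the three conditions: (i) the bags cover all of {a, b, c, d, e}; (ii) for each edge, some bag contains both endpoints; (iii) the bags containing any fixed vertex form a subtree. All hold, so the decomposition is valid with width 3 − 1 = 2.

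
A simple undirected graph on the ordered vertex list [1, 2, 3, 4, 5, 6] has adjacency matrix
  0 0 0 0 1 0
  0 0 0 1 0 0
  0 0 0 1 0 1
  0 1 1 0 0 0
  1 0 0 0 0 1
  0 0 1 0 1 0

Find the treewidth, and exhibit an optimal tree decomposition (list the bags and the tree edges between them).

Treewidth 1.
One such decomposition:
Bags: B1 = {2, 4}  B2 = {3, 4}  B3 = {3, 6}  B4 = {5, 6}  B5 = {1, 5}
Tree: B1–B2, B2–B3, B3–B4, B4–B5

The largest bag has 2 vertices, giving width 1; this decomposition certifies tw(G) ≤ 1. Since G has at least one edge (e.g. 2–4), it is not an edgeless graph, so tw(G) ≥ 1. The upper and lower bounds meet at 1, so that is the treewidth.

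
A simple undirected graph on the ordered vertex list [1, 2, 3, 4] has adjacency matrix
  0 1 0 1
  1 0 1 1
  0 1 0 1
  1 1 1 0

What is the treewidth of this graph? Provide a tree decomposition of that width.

Treewidth 2.
One optimal decomposition is:
Bags: B1 = {1, 2, 4}  B2 = {2, 3, 4}
Tree: B1–B2

The largest bag has 3 vertices, giving width 2; this decomposition certifies tw(G) ≤ 2. Conversely, {1, 2, 4} is a clique of size 3, and the vertices of any clique must share a bag in every tree decomposition; so some bag has ≥ 3 vertices and tw(G) ≥ 2. The upper and lower bounds meet at 2, so that is the treewidth.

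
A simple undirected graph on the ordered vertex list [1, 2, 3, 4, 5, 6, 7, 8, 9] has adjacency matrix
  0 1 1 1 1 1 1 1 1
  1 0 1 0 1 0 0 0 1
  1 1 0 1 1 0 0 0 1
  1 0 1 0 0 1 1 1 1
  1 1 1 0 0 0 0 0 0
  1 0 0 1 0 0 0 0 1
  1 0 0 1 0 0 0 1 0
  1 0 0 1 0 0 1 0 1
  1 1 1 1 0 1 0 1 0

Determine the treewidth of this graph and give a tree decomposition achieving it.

Each bag holds 4 vertices, so the decomposition has width 3, which upper-bounds the treewidth. For the lower bound, the 4 vertices {1, 2, 3, 9} are pairwise adjacent, and any tree decomposition puts a clique entirely inside one bag — forcing width ≥ 3. Therefore the treewidth is 3.

Treewidth 3.
One such decomposition:
Bags: B1 = {1, 3, 4, 9}  B2 = {1, 4, 8, 9}  B3 = {1, 4, 7, 8}  B4 = {1, 2, 3, 9}  B5 = {1, 2, 3, 5}  B6 = {1, 4, 6, 9}
Tree: B1–B2, B2–B3, B1–B4, B4–B5, B2–B6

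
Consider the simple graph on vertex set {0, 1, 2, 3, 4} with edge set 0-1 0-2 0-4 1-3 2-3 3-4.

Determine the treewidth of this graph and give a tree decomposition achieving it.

The largest bag has 3 vertices, giving width 2; this decomposition certifies tw(G) ≤ 2. Since 4–3–1–0–4 is a cycle in G, G is not acyclic. Forests are exactly the graphs of treewidth ≤ 1, so tw(G) ≥ 2. Hence tw(G) = 2 exactly.

Treewidth 2.
One such decomposition:
Bags: B1 = {0, 3, 4}  B2 = {0, 1, 3}  B3 = {0, 2, 3}
Tree: B1–B2, B2–B3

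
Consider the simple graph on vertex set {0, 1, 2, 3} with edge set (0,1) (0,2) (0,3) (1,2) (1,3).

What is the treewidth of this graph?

A width-2 tree decomposition is:
Bags: B1 = {0, 1, 3}  B2 = {0, 1, 2}
Tree: B1–B2
Each bag holds 3 vertices, so the decomposition has width 2, which upper-bounds the treewidth. For the lower bound, the 3 vertices {0, 1, 2} are pairwise adjacent, and any tree decomposition puts a clique entirely inside one bag — forcing width ≥ 2. Combining the bounds, tw(G) = 2.

2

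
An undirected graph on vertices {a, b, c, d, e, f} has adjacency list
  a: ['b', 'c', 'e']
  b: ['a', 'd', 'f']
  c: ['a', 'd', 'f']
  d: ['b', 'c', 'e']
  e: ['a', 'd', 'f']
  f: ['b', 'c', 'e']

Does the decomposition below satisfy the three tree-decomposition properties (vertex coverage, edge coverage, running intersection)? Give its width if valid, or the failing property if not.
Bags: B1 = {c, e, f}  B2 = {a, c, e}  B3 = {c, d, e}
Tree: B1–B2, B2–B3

No — vertex b appears in no bag.

A tree decomposition must satisfy three properties: every vertex lies in some bag; for every edge, both endpoints lie together in some bag; and for every vertex, the bags containing it form a connected subtree. Here vertex b appears in no bag, so the decomposition is invalid.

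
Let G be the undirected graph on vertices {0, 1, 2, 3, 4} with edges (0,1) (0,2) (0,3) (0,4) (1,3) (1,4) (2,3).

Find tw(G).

A width-2 tree decomposition is:
Bags: B1 = {0, 1, 4}  B2 = {0, 1, 3}  B3 = {0, 2, 3}
Tree: B1–B2, B2–B3
The largest bag has 3 vertices, giving width 2; this decomposition certifies tw(G) ≤ 2. Conversely, {0, 1, 3} is a clique of size 3, and the vertices of any clique must share a bag in every tree decomposition; so some bag has ≥ 3 vertices and tw(G) ≥ 2. Therefore the treewidth is 2.

2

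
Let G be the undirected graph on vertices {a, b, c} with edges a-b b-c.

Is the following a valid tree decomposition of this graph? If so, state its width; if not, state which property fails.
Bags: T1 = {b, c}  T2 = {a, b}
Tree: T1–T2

Yes; width 1.

Checking the three conditions: (i) the bags cover all of {a, b, c}; (ii) for each edge, some bag contains both endpoints; (iii) the bags containing any fixed vertex form a subtree. All hold, so the decomposition is valid with width 2 − 1 = 1.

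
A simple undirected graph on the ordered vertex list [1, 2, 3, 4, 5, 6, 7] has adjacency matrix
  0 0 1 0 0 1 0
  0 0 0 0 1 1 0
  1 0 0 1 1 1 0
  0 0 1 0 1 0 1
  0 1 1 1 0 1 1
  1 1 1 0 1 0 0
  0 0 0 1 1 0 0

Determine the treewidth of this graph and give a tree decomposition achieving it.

Treewidth 2.
One such decomposition:
Bags: B1 = {4, 5, 7}  B2 = {3, 4, 5}  B3 = {3, 5, 6}  B4 = {2, 5, 6}  B5 = {1, 3, 6}
Tree: B1–B2, B2–B3, B3–B4, B3–B5

Every bag has size at most 3, so the width is 3 − 1 = 2 and tw(G) ≤ 2. For the lower bound, the 3 vertices {1, 3, 6} are pairwise adjacent, and any tree decomposition puts a clique entirely inside one bag — forcing width ≥ 2. The upper and lower bounds meet at 2, so that is the treewidth.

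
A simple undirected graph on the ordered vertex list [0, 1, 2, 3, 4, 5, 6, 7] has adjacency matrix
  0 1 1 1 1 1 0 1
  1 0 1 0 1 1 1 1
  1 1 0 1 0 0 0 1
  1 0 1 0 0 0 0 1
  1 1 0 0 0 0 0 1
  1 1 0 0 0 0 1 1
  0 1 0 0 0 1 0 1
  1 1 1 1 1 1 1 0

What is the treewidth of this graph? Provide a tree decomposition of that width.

Each bag holds 4 vertices, so the decomposition has width 3, which upper-bounds the treewidth. For the lower bound, the 4 vertices {0, 1, 2, 7} are pairwise adjacent, and any tree decomposition puts a clique entirely inside one bag — forcing width ≥ 3. Therefore the treewidth is 3.

Treewidth 3.
One optimal decomposition is:
Bags: B1 = {0, 1, 2, 7}  B2 = {0, 1, 4, 7}  B3 = {0, 2, 3, 7}  B4 = {0, 1, 5, 7}  B5 = {1, 5, 6, 7}
Tree: B1–B2, B1–B3, B2–B4, B4–B5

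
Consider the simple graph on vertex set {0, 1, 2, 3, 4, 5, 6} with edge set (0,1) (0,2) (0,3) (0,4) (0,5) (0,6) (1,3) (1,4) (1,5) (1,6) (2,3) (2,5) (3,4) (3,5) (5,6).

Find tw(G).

3

A width-3 tree decomposition is:
Bags: B1 = {0, 1, 3, 4}  B2 = {0, 1, 3, 5}  B3 = {0, 2, 3, 5}  B4 = {0, 1, 5, 6}
Tree: B1–B2, B2–B3, B2–B4
Every bag has size at most 4, so the width is 4 − 1 = 3 and tw(G) ≤ 3. Conversely, {0, 1, 3, 4} is a clique of size 4, and the vertices of any clique must share a bag in every tree decomposition; so some bag has ≥ 4 vertices and tw(G) ≥ 3. Combining the bounds, tw(G) = 3.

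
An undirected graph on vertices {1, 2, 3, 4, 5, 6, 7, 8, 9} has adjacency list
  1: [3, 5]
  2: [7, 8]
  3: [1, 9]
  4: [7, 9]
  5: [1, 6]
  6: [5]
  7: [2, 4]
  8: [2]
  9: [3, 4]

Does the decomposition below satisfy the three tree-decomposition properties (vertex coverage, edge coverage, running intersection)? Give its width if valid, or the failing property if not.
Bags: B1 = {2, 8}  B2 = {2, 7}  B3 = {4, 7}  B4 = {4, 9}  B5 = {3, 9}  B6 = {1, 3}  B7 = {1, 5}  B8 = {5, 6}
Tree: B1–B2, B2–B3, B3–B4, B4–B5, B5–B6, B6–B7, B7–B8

Yes; width 1.

Every vertex of G appears in some bag (union = {1, 2, 3, 4, 5, 6, 7, 8, 9}); every edge is covered by a bag; and for each vertex v the set of bags containing v is connected in the bag tree. The decomposition is therefore valid. The largest bag has 2 vertices, so the width is 1.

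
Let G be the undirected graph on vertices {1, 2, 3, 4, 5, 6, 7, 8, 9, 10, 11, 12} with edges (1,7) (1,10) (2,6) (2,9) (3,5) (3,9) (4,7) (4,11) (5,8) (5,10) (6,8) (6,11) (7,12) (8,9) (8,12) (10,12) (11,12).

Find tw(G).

A width-3 tree decomposition is:
Bags: B1 = {1, 4, 7, 11}  B2 = {1, 7, 11, 12}  B3 = {1, 10, 11, 12}  B4 = {6, 10, 11, 12}  B5 = {6, 8, 10, 12}  B6 = {5, 6, 8, 10}  B7 = {2, 5, 6, 8}  B8 = {2, 5, 8, 9}  B9 = {2, 3, 5, 9}
Tree: B1–B2, B2–B3, B3–B4, B4–B5, B5–B6, B6–B7, B7–B8, B8–B9
The largest bag has 4 vertices, giving width 3; this decomposition certifies tw(G) ≤ 3. For the lower bound: the 4 vertex sets {1,4,7}, {11}, {12}, {5,6,8,10} are disjoint, each induces a connected subgraph, and every pair is joined by at least one edge of G. Contracting each set to a single vertex therefore yields K_{4} as a minor, and since treewidth is minor-monotone, tw(G) ≥ tw(K_{4}) = 3. Hence tw(G) = 3 exactly.

3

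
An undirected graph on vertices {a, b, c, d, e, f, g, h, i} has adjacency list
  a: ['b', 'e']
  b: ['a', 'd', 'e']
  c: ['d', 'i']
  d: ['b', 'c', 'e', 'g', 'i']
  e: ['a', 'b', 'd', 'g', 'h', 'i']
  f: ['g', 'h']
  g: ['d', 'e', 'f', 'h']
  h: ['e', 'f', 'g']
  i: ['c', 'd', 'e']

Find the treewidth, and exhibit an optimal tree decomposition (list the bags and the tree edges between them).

Each bag holds 3 vertices, so the decomposition has width 2, which upper-bounds the treewidth. Conversely, {d, e, g} is a clique of size 3, and the vertices of any clique must share a bag in every tree decomposition; so some bag has ≥ 3 vertices and tw(G) ≥ 2. The upper and lower bounds meet at 2, so that is the treewidth.

Treewidth 2.
One such decomposition:
Bags: B1 = {d, e, i}  B2 = {b, d, e}  B3 = {d, e, g}  B4 = {a, b, e}  B5 = {e, g, h}  B6 = {f, g, h}  B7 = {c, d, i}
Tree: B1–B2, B2–B3, B2–B4, B3–B5, B5–B6, B1–B7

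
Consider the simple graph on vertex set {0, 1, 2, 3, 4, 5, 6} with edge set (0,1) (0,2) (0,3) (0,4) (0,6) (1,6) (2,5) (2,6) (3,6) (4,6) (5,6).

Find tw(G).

A width-2 tree decomposition is:
Bags: B1 = {0, 3, 6}  B2 = {0, 2, 6}  B3 = {0, 1, 6}  B4 = {0, 4, 6}  B5 = {2, 5, 6}
Tree: B1–B2, B1–B3, B1–B4, B2–B5
Each bag holds 3 vertices, so the decomposition has width 2, which upper-bounds the treewidth. Conversely, {0, 1, 6} is a clique of size 3, and the vertices of any clique must share a bag in every tree decomposition; so some bag has ≥ 3 vertices and tw(G) ≥ 2. The upper and lower bounds meet at 2, so that is the treewidth.

2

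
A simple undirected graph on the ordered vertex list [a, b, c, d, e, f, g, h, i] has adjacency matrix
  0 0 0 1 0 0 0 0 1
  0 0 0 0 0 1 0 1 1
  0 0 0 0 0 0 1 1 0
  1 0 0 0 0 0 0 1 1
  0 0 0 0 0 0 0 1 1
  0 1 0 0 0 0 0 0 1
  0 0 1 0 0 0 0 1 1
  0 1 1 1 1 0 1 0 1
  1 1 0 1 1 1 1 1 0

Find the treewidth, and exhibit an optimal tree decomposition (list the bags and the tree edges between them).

Treewidth 2.
One such decomposition:
Bags: B1 = {d, h, i}  B2 = {a, d, i}  B3 = {g, h, i}  B4 = {e, h, i}  B5 = {b, h, i}  B6 = {c, g, h}  B7 = {b, f, i}
Tree: B1–B2, B1–B3, B3–B4, B4–B5, B3–B6, B5–B7

The largest bag has 3 vertices, giving width 2; this decomposition certifies tw(G) ≤ 2. On the other hand G contains the 3-clique {c, g, h}. A clique must lie in a single bag of any decomposition, so no decomposition can have width below 2. Hence tw(G) = 2 exactly.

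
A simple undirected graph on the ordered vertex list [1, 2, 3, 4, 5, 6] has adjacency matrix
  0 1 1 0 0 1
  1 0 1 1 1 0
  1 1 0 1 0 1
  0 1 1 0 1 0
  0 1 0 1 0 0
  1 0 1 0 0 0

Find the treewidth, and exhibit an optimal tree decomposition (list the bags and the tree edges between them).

The largest bag has 3 vertices, giving width 2; this decomposition certifies tw(G) ≤ 2. For the lower bound, the 3 vertices {1, 2, 3} are pairwise adjacent, and any tree decomposition puts a clique entirely inside one bag — forcing width ≥ 2. The upper and lower bounds meet at 2, so that is the treewidth.

Treewidth 2.
Bags: B1 = {2, 3, 4}  B2 = {2, 4, 5}  B3 = {1, 2, 3}  B4 = {1, 3, 6}
Tree: B1–B2, B1–B3, B3–B4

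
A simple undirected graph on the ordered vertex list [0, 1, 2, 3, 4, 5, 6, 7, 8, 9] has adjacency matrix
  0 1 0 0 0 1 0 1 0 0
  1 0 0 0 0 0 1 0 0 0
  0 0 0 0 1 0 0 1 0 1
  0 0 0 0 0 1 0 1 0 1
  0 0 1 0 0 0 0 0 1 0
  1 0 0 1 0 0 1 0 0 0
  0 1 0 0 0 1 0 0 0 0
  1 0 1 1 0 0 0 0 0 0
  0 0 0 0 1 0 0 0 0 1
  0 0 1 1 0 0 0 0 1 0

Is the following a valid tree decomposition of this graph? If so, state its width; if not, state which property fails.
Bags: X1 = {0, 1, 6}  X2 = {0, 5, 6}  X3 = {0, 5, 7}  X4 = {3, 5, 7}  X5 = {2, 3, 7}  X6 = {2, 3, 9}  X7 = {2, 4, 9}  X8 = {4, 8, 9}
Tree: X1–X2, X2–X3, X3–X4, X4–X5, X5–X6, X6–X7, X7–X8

Checking the three conditions: (i) the bags cover all of {0, 1, 2, 3, 4, 5, 6, 7, 8, 9}; (ii) for each edge, some bag contains both endpoints; (iii) the bags containing any fixed vertex form a subtree. All hold, so the decomposition is valid with width 3 − 1 = 2.

Yes; width 2.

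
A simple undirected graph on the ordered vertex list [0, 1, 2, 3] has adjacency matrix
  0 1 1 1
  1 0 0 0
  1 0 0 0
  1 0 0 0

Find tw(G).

A width-1 tree decomposition is:
Bags: B1 = {0, 2}  B2 = {0, 3}  B3 = {0, 1}
Tree: B1–B2, B1–B3
The largest bag has 2 vertices, giving width 1; this decomposition certifies tw(G) ≤ 1. Any graph with an edge has treewidth ≥ 1, and G has the edge 2–0. Hence tw(G) = 1 exactly.

1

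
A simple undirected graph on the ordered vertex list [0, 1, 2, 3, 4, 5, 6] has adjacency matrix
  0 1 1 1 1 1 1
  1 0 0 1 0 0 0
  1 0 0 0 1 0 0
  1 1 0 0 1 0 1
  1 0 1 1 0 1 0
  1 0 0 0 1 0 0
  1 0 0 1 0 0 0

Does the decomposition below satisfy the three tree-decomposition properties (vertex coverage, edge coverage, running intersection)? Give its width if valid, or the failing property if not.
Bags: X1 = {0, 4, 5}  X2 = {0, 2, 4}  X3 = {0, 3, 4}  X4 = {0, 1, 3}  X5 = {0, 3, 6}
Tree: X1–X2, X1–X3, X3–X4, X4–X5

Yes; width 2.

Checking the three conditions: (i) the bags cover all of {0, 1, 2, 3, 4, 5, 6}; (ii) for each edge, some bag contains both endpoints; (iii) the bags containing any fixed vertex form a subtree. All hold, so the decomposition is valid with width 3 − 1 = 2.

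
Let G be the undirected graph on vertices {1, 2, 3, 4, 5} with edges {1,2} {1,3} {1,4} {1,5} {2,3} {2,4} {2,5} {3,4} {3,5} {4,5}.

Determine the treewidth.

4

A width-4 tree decomposition is:
Bags: B1 = {1, 2, 3, 4, 5}
Tree: (single bag)
A single bag containing all 5 vertices is trivially a valid decomposition of width 4. For the lower bound, the 5 vertices {1, 2, 3, 4, 5} are pairwise adjacent, and any tree decomposition puts a clique entirely inside one bag — forcing width ≥ 4. The upper and lower bounds meet at 4, so that is the treewidth.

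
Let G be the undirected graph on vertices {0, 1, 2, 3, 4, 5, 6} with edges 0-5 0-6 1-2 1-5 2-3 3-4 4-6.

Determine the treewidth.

A width-2 tree decomposition is:
Bags: B1 = {0, 5, 6}  B2 = {4, 5, 6}  B3 = {3, 4, 5}  B4 = {2, 3, 5}  B5 = {1, 2, 5}
Tree: B1–B2, B2–B3, B3–B4, B4–B5
The largest bag has 3 vertices, giving width 2; this decomposition certifies tw(G) ≤ 2. The edges 5–0–6–4–3–2–1–5 form a cycle, so G is not a tree and its treewidth is at least 2. Combining the bounds, tw(G) = 2.

2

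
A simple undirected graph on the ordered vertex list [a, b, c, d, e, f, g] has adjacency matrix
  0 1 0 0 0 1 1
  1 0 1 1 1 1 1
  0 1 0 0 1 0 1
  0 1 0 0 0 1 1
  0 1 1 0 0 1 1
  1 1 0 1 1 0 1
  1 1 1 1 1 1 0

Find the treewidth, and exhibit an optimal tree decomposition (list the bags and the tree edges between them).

The largest bag has 4 vertices, giving width 3; this decomposition certifies tw(G) ≤ 3. Conversely, {b, c, e, g} is a clique of size 4, and the vertices of any clique must share a bag in every tree decomposition; so some bag has ≥ 4 vertices and tw(G) ≥ 3. The upper and lower bounds meet at 3, so that is the treewidth.

Treewidth 3.
One such decomposition:
Bags: B1 = {a, b, f, g}  B2 = {b, e, f, g}  B3 = {b, d, f, g}  B4 = {b, c, e, g}
Tree: B1–B2, B2–B3, B2–B4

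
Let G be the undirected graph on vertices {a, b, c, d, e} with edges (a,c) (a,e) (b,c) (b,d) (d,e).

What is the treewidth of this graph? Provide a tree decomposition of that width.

Each bag holds 3 vertices, so the decomposition has width 2, which upper-bounds the treewidth. The edges c–b–d–e–a–c form a cycle, so G is not a tree and its treewidth is at least 2. Combining the bounds, tw(G) = 2.

Treewidth 2.
One optimal decomposition is:
Bags: B1 = {b, c, d}  B2 = {c, d, e}  B3 = {a, c, e}
Tree: B1–B2, B2–B3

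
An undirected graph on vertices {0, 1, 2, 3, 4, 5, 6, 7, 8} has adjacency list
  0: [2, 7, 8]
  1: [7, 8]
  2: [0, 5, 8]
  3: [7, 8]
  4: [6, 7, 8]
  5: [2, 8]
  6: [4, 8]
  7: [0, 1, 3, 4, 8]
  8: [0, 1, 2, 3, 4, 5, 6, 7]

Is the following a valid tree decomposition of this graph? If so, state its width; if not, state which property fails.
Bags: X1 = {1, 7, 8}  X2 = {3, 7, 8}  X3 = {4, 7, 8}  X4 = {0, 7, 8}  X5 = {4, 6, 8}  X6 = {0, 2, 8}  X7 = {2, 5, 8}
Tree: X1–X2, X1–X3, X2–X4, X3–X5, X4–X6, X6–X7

Yes; width 2.

Every vertex of G appears in some bag (union = {0, 1, 2, 3, 4, 5, 6, 7, 8}); every edge is covered by a bag; and for each vertex v the set of bags containing v is connected in the bag tree. The decomposition is therefore valid. The largest bag has 3 vertices, so the width is 2.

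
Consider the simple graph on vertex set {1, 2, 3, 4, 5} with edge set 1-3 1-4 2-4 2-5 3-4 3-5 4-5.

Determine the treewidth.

A width-2 tree decomposition is:
Bags: B1 = {3, 4, 5}  B2 = {1, 3, 4}  B3 = {2, 4, 5}
Tree: B1–B2, B1–B3
The largest bag has 3 vertices, giving width 2; this decomposition certifies tw(G) ≤ 2. For the lower bound, the 3 vertices {2, 4, 5} are pairwise adjacent, and any tree decomposition puts a clique entirely inside one bag — forcing width ≥ 2. Hence tw(G) = 2 exactly.

2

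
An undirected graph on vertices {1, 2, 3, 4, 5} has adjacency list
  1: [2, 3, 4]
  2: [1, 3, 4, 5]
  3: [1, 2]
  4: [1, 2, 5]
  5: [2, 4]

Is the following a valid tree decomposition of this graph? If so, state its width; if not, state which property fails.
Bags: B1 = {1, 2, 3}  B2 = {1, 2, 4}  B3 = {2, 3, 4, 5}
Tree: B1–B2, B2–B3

A tree decomposition must satisfy three properties: every vertex lies in some bag; for every edge, both endpoints lie together in some bag; and for every vertex, the bags containing it form a connected subtree. Here bags containing vertex 3 are not connected in the tree, so the decomposition is invalid.

No — bags containing vertex 3 are not connected in the tree.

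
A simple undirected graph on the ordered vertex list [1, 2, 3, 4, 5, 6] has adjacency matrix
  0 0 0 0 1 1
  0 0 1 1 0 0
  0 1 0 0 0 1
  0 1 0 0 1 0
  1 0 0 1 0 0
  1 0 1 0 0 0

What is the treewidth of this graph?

A width-2 tree decomposition is:
Bags: B1 = {1, 4, 5}  B2 = {1, 2, 4}  B3 = {1, 2, 3}  B4 = {1, 3, 6}
Tree: B1–B2, B2–B3, B3–B4
Every bag has size at most 3, so the width is 3 − 1 = 2 and tw(G) ≤ 2. Since 1–5–4–2–3–6–1 is a cycle in G, G is not acyclic. Forests are exactly the graphs of treewidth ≤ 1, so tw(G) ≥ 2. Therefore the treewidth is 2.

2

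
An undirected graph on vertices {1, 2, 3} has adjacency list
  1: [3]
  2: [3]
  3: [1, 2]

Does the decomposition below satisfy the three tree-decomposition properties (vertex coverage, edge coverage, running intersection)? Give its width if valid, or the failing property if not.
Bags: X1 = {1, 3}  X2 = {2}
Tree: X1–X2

A tree decomposition must satisfy three properties: every vertex lies in some bag; for every edge, both endpoints lie together in some bag; and for every vertex, the bags containing it form a connected subtree. Here edge (3,2) lies in no bag, so the decomposition is invalid.

No — edge (3,2) lies in no bag.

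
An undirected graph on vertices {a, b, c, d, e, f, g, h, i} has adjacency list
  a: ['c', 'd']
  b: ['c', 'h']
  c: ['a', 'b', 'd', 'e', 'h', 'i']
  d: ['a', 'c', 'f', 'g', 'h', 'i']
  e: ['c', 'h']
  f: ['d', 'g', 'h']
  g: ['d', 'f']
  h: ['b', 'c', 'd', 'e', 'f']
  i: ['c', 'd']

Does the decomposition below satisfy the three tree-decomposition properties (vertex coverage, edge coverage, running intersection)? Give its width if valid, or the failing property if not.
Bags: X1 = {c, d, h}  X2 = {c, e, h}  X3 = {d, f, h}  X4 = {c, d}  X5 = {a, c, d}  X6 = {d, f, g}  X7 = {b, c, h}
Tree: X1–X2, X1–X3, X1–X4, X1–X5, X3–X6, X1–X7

A tree decomposition must satisfy three properties: every vertex lies in some bag; for every edge, both endpoints lie together in some bag; and for every vertex, the bags containing it form a connected subtree. Here vertex i appears in no bag, so the decomposition is invalid.

No — vertex i appears in no bag.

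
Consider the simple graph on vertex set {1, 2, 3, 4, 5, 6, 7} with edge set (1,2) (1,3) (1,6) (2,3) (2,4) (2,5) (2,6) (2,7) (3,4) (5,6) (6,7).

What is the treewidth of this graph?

A width-2 tree decomposition is:
Bags: B1 = {1, 2, 6}  B2 = {2, 6, 7}  B3 = {1, 2, 3}  B4 = {2, 5, 6}  B5 = {2, 3, 4}
Tree: B1–B2, B1–B3, B2–B4, B3–B5
Every bag has size at most 3, so the width is 3 − 1 = 2 and tw(G) ≤ 2. For the lower bound, the 3 vertices {1, 2, 3} are pairwise adjacent, and any tree decomposition puts a clique entirely inside one bag — forcing width ≥ 2. The upper and lower bounds meet at 2, so that is the treewidth.

2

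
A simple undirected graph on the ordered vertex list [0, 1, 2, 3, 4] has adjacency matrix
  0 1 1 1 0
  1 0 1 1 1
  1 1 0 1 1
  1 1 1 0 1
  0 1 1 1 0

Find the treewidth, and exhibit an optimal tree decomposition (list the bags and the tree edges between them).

Each bag holds 4 vertices, so the decomposition has width 3, which upper-bounds the treewidth. Conversely, {0, 1, 2, 3} is a clique of size 4, and the vertices of any clique must share a bag in every tree decomposition; so some bag has ≥ 4 vertices and tw(G) ≥ 3. Combining the bounds, tw(G) = 3.

Treewidth 3.
Bags: B1 = {0, 1, 2, 3}  B2 = {1, 2, 3, 4}
Tree: B1–B2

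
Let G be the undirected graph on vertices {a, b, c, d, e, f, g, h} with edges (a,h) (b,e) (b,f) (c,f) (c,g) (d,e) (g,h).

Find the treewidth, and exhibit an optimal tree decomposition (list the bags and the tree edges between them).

Treewidth 1.
One optimal decomposition is:
Bags: B1 = {a, h}  B2 = {g, h}  B3 = {c, g}  B4 = {c, f}  B5 = {b, f}  B6 = {b, e}  B7 = {d, e}
Tree: B1–B2, B2–B3, B3–B4, B4–B5, B5–B6, B6–B7

The largest bag has 2 vertices, giving width 1; this decomposition certifies tw(G) ≤ 1. Any graph with an edge has treewidth ≥ 1, and G has the edge a–h. Hence tw(G) = 1 exactly.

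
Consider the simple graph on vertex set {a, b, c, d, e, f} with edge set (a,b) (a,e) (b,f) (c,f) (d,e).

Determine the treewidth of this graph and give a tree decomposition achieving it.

Treewidth 1.
One such decomposition:
Bags: B1 = {d, e}  B2 = {a, e}  B3 = {a, b}  B4 = {b, f}  B5 = {c, f}
Tree: B1–B2, B2–B3, B3–B4, B4–B5

The largest bag has 2 vertices, giving width 1; this decomposition certifies tw(G) ≤ 1. Since G has at least one edge (e.g. d–e), it is not an edgeless graph, so tw(G) ≥ 1. Therefore the treewidth is 1.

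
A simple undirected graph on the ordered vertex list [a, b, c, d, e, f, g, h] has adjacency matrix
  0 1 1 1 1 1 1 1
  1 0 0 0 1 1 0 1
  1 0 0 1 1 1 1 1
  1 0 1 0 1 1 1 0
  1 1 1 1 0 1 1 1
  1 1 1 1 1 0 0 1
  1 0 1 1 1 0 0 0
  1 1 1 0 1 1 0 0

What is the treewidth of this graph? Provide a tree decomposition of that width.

Treewidth 4.
One optimal decomposition is:
Bags: B1 = {a, c, e, f, h}  B2 = {a, c, d, e, f}  B3 = {a, c, d, e, g}  B4 = {a, b, e, f, h}
Tree: B1–B2, B2–B3, B1–B4

Each bag holds 5 vertices, so the decomposition has width 4, which upper-bounds the treewidth. For the lower bound, the 5 vertices {a, c, d, e, g} are pairwise adjacent, and any tree decomposition puts a clique entirely inside one bag — forcing width ≥ 4. Therefore the treewidth is 4.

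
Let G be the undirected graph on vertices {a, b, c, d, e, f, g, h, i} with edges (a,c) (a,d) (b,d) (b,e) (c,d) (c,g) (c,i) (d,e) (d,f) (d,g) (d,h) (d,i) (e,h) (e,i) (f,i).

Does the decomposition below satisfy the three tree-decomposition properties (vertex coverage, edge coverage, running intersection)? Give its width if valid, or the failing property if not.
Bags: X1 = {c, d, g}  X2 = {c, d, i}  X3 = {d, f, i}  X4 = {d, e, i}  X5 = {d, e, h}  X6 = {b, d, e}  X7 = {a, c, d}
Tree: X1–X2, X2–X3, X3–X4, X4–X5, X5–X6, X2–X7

Vertex coverage: the bags together contain {a, b, c, d, e, f, g, h, i}, the full vertex set. Edge coverage: each edge of G has both endpoints in at least one bag. Running intersection: for every vertex, the bags containing it form a connected subtree. All three properties hold, so this is a valid tree decomposition of width max|bag| − 1 = 2, and hence tw(G) ≤ 2.

Yes; width 2.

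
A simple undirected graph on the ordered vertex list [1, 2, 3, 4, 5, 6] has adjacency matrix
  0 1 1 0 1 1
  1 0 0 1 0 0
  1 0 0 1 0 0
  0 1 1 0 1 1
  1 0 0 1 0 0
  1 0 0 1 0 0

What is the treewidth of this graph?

A width-2 tree decomposition is:
Bags: B1 = {1, 3, 4}  B2 = {1, 4, 6}  B3 = {1, 2, 4}  B4 = {1, 4, 5}
Tree: B1–B2, B2–B3, B3–B4
Every bag has size at most 3, so the width is 3 − 1 = 2 and tw(G) ≤ 2. For the lower bound, G contains the cycle 3–1–6–4–3, so G is not a forest; only forests have treewidth ≤ 1, hence tw(G) ≥ 2. Combining the bounds, tw(G) = 2.

2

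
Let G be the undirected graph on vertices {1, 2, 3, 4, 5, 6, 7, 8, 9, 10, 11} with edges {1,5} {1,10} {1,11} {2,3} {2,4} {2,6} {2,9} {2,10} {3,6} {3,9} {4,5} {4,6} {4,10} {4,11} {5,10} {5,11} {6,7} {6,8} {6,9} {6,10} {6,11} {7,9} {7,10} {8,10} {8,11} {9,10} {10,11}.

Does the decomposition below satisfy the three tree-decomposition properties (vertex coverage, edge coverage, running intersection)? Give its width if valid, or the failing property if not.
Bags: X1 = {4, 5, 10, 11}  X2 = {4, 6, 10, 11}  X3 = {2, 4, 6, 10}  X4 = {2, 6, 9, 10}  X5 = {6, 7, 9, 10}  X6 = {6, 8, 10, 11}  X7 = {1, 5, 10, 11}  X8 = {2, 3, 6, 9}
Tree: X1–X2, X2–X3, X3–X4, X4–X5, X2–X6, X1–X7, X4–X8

Yes; width 3.

Every vertex of G appears in some bag (union = {1, 2, 3, 4, 5, 6, 7, 8, 9, 10, 11}); every edge is covered by a bag; and for each vertex v the set of bags containing v is connected in the bag tree. The decomposition is therefore valid. The largest bag has 4 vertices, so the width is 3.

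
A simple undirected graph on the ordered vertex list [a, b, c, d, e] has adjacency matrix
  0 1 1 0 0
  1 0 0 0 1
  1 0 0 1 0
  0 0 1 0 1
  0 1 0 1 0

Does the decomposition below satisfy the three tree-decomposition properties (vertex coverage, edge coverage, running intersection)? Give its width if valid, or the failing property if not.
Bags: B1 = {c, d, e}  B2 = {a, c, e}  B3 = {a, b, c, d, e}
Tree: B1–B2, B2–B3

A tree decomposition must satisfy three properties: every vertex lies in some bag; for every edge, both endpoints lie together in some bag; and for every vertex, the bags containing it form a connected subtree. Here bags containing vertex d are not connected in the tree, so the decomposition is invalid.

No — bags containing vertex d are not connected in the tree.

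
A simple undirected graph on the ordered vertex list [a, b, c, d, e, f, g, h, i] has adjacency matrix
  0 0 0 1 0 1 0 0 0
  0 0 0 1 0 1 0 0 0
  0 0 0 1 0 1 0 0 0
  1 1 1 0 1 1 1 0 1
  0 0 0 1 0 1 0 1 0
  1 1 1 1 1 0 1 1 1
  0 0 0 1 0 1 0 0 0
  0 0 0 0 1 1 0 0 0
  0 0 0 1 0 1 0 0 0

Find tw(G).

A width-2 tree decomposition is:
Bags: B1 = {d, f, g}  B2 = {d, f, i}  B3 = {a, d, f}  B4 = {b, d, f}  B5 = {d, e, f}  B6 = {e, f, h}  B7 = {c, d, f}
Tree: B1–B2, B2–B3, B2–B4, B1–B5, B5–B6, B4–B7
Every bag has size at most 3, so the width is 3 − 1 = 2 and tw(G) ≤ 2. Conversely, {d, f, g} is a clique of size 3, and the vertices of any clique must share a bag in every tree decomposition; so some bag has ≥ 3 vertices and tw(G) ≥ 2. Hence tw(G) = 2 exactly.

2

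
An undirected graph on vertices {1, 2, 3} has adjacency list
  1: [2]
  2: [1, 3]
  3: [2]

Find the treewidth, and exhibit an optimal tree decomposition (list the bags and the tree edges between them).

Treewidth 1.
One optimal decomposition is:
Bags: B1 = {2, 3}  B2 = {1, 2}
Tree: B1–B2

The largest bag has 2 vertices, giving width 1; this decomposition certifies tw(G) ≤ 1. Any graph with an edge has treewidth ≥ 1, and G has the edge 3–2. The upper and lower bounds meet at 1, so that is the treewidth.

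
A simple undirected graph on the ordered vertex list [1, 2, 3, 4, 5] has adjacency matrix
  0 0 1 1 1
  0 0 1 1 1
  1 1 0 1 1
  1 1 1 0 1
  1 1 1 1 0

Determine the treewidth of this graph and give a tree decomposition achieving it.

Every bag has size at most 4, so the width is 4 − 1 = 3 and tw(G) ≤ 3. For the lower bound, the 4 vertices {1, 3, 4, 5} are pairwise adjacent, and any tree decomposition puts a clique entirely inside one bag — forcing width ≥ 3. Combining the bounds, tw(G) = 3.

Treewidth 3.
Bags: B1 = {2, 3, 4, 5}  B2 = {1, 3, 4, 5}
Tree: B1–B2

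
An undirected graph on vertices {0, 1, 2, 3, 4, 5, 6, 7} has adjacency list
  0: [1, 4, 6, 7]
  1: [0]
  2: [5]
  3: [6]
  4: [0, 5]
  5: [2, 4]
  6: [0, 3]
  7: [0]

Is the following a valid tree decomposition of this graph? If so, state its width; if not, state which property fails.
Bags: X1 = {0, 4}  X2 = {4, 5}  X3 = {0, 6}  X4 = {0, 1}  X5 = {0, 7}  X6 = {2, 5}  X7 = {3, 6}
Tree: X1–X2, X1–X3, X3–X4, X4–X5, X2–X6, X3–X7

Checking the three conditions: (i) the bags cover all of {0, 1, 2, 3, 4, 5, 6, 7}; (ii) for each edge, some bag contains both endpoints; (iii) the bags containing any fixed vertex form a subtree. All hold, so the decomposition is valid with width 2 − 1 = 1.

Yes; width 1.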